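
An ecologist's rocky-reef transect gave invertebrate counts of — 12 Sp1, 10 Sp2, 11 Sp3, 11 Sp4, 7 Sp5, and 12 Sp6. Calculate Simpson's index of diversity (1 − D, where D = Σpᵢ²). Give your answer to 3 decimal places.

Total N = 12+10+11+11+7+12 = 63, so the proportions are 0.19048, 0.15873, 0.1746, 0.1746, 0.11111, 0.19048 (working shown to 5 dp, full precision carried).
D = 0.19048² + 0.15873² + 0.1746² + 0.1746² + 0.11111² + 0.19048² = 0.03628 + 0.02520 + 0.03049 + 0.03049 + 0.01235 + 0.03628 = 0.17108.
So 1 − D = 0.82892, i.e. 0.829 to 3 decimal places.

0.829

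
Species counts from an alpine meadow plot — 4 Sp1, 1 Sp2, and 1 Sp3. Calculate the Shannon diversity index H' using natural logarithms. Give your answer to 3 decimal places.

0.868

Total N = 4+1+1 = 6, so the proportions are 0.66667, 0.16667, 0.16667 (working shown to 5 dp, full precision carried).
Each pᵢ ln pᵢ term: 0.66667×(-0.40547)=-0.27031, 0.16667×(-1.79176)=-0.29863, 0.16667×(-1.79176)=-0.29863.
Sum = -0.86756, so H' = 0.868.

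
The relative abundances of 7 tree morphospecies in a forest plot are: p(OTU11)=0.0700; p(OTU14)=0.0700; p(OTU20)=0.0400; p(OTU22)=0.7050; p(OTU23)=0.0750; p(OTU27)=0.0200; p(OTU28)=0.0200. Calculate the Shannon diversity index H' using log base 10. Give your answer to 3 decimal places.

0.477

Each pᵢ log₁₀ pᵢ term (working shown to 5 dp, full precision carried): 0.07×(-1.15490)=-0.08084, 0.07×(-1.15490)=-0.08084, 0.04×(-1.39794)=-0.05592, 0.705×(-0.15181)=-0.10703, 0.075×(-1.12494)=-0.08437, 0.02×(-1.69897)=-0.03398, 0.02×(-1.69897)=-0.03398.
Sum = -0.47696, so H' = 0.477.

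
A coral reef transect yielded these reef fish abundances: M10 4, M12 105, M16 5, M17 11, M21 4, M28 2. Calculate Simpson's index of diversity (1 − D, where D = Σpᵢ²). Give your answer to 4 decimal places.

Total N = 4+105+5+11+4+2 = 131, so the proportions are 0.0305344, 0.8015267, 0.0381679, 0.0839695, 0.0305344, 0.0152672 (working shown to 7 dp, full precision carried).
D = 0.0305344² + 0.8015267² + 0.0381679² + 0.0839695² + 0.0305344² + 0.0152672² = 0.0009323 + 0.6424451 + 0.0014568 + 0.0070509 + 0.0009323 + 0.0002331 = 0.6530505.
So 1 − D = 0.3469495, i.e. 0.3469 to 4 decimal places.

0.3469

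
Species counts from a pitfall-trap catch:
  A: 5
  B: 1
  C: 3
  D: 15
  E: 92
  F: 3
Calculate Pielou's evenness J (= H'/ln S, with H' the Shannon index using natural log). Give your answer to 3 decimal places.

Total N = 5+1+3+15+92+3 = 119, so the proportions are 0.04202, 0.0084, 0.02521, 0.12605, 0.77311, 0.02521 (working shown to 5 dp, full precision carried).
H' = −Σ pᵢ ln pᵢ = −((-0.13318) + (-0.04016) + (-0.09279) + (-0.26106) + (-0.19895) + (-0.09279)) = 0.81892.
With S = 6 species, ln S = 1.79176, so J = 0.81892/1.79176 = 0.45705, i.e. 0.457 to 3 decimal places.

0.457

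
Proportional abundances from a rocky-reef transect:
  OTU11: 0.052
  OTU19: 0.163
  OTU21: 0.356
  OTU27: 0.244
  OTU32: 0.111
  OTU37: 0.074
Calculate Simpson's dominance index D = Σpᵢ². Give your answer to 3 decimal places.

0.233

D = 0.052² + 0.163² + 0.356² + 0.244² + 0.111² + 0.074² = 0.00270 + 0.02657 + 0.12674 + 0.05954 + 0.01232 + 0.00548 = 0.23334 (working shown to 5 dp, full precision carried).
To 3 decimal places, D = 0.233.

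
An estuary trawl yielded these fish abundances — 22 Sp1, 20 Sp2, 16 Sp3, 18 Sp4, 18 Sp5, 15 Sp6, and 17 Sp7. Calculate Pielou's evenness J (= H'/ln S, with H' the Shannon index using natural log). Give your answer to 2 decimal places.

1.00

Total N = 22+20+16+18+18+15+17 = 126, so the proportions are 0.1746, 0.1587, 0.127, 0.1429, 0.1429, 0.119, 0.1349 (working shown to 4 dp, full precision carried).
H' = −Σ pᵢ ln pᵢ = −((-0.3047) + (-0.2922) + (-0.2621) + (-0.2780) + (-0.2780) + (-0.2534) + (-0.2703)) = 1.9385.
With S = 7 species, ln S = 1.9459, so J = 1.9385/1.9459 = 0.9962, i.e. 1.00 to 2 decimal places.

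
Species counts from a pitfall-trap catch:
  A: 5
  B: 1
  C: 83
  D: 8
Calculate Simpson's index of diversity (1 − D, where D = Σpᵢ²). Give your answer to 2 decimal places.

0.26

Total N = 5+1+83+8 = 97, so the proportions are 0.0515, 0.0103, 0.8557, 0.0825 (working shown to 4 dp, full precision carried).
D = 0.0515² + 0.0103² + 0.8557² + 0.0825² = 0.0027 + 0.0001 + 0.7322 + 0.0068 = 0.7417.
So 1 − D = 0.2583, i.e. 0.26 to 2 decimal places.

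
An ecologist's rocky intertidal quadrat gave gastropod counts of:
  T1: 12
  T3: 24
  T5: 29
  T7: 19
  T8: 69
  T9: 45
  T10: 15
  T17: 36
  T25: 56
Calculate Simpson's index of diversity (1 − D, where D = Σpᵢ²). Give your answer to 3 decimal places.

0.856

Total N = 12+24+29+19+69+45+15+36+56 = 305, so the proportions are 0.03934, 0.07869, 0.09508, 0.0623, 0.22623, 0.14754, 0.04918, 0.11803, 0.18361 (working shown to 5 dp, full precision carried).
D = 0.03934² + 0.07869² + 0.09508² + 0.0623² + 0.22623² + 0.14754² + 0.04918² + 0.11803² + 0.18361² = 0.00155 + 0.00619 + 0.00904 + 0.00388 + 0.05118 + 0.02177 + 0.00242 + 0.01393 + 0.03371 = 0.14367.
So 1 − D = 0.85633, i.e. 0.856 to 3 decimal places.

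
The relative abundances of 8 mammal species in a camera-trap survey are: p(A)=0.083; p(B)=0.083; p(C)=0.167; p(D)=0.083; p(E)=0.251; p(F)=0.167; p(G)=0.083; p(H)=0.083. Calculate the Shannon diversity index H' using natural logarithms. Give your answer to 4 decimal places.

1.9776

Each pᵢ ln pᵢ term (working shown to 6 dp, full precision carried): 0.083×(-2.488915)=-0.206580, 0.083×(-2.488915)=-0.206580, 0.167×(-1.789761)=-0.298890, 0.083×(-2.488915)=-0.206580, 0.251×(-1.382302)=-0.346958, 0.167×(-1.789761)=-0.298890, 0.083×(-2.488915)=-0.206580, 0.083×(-2.488915)=-0.206580.
Sum = -1.977638, so H' = 1.9776.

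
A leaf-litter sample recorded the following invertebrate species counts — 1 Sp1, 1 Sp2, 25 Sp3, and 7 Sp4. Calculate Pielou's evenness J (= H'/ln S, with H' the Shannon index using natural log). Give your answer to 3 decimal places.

0.547

Total N = 1+1+25+7 = 34, so the proportions are 0.02941, 0.02941, 0.73529, 0.20588 (working shown to 5 dp, full precision carried).
H' = −Σ pᵢ ln pᵢ = −((-0.10372) + (-0.10372) + (-0.22609) + (-0.32539)) = 0.75891.
With S = 4 species, ln S = 1.38629, so J = 0.75891/1.38629 = 0.54744, i.e. 0.547 to 3 decimal places.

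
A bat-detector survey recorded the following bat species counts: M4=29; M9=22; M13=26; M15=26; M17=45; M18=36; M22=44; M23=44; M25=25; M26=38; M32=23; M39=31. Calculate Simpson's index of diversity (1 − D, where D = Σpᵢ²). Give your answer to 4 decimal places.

0.9113

Total N = 29+22+26+26+45+36+44+44+25+38+23+31 = 389, so the proportions are 0.07455, 0.056555, 0.066838, 0.066838, 0.115681, 0.092545, 0.113111, 0.113111, 0.064267, 0.097686, 0.059126, 0.079692 (working shown to 6 dp, full precision carried).
D = 0.07455² + 0.056555² + 0.066838² + 0.066838² + 0.115681² + 0.092545² + 0.113111² + 0.113111² + 0.064267² + 0.097686² + 0.059126² + 0.079692² = 0.005558 + 0.003198 + 0.004467 + 0.004467 + 0.013382 + 0.008565 + 0.012794 + 0.012794 + 0.004130 + 0.009543 + 0.003496 + 0.006351 = 0.088745.
So 1 − D = 0.911255, i.e. 0.9113 to 4 decimal places.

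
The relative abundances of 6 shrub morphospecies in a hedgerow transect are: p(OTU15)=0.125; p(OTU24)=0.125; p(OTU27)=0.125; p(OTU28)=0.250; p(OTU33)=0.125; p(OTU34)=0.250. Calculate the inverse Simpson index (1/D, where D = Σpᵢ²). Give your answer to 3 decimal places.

5.333

D = 0.125² + 0.125² + 0.125² + 0.25² + 0.125² + 0.25² = 0.0156250 + 0.0156250 + 0.0156250 + 0.0625000 + 0.0156250 + 0.0625000 = 0.1875000 (working shown to 7 dp, full precision carried).
So 1/D = 5.33333, i.e. 5.333 to 3 decimal places.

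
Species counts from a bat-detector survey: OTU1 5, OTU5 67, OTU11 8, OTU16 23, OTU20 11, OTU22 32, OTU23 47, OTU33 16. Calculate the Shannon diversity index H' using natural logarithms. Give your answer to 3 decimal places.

1.796

Total N = 5+67+8+23+11+32+47+16 = 209, so the proportions are 0.02392, 0.32057, 0.03828, 0.11005, 0.05263, 0.15311, 0.22488, 0.07656 (working shown to 5 dp, full precision carried).
Each pᵢ ln pᵢ term: 0.02392×(-3.73290)=-0.08930, 0.32057×(-1.13764)=-0.36470, 0.03828×(-3.26289)=-0.12490, 0.11005×(-2.20684)=-0.24286, 0.05263×(-2.94444)=-0.15497, 0.15311×(-1.87660)=-0.28733, 0.22488×(-1.49219)=-0.33556, 0.07656×(-2.56975)=-0.19673.
Sum = -1.79634, so H' = 1.796.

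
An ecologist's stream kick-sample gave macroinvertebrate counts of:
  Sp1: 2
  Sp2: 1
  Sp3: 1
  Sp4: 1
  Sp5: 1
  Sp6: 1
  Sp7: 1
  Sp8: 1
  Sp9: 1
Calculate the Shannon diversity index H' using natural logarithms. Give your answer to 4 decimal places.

Total N = 2+1+1+1+1+1+1+1+1 = 10, so the proportions are 0.2, 0.1, 0.1, 0.1, 0.1, 0.1, 0.1, 0.1, 0.1 (working shown to 6 dp, full precision carried).
Each pᵢ ln pᵢ term: 0.2×(-1.609438)=-0.321888, 0.1×(-2.302585)=-0.230259, 0.1×(-2.302585)=-0.230259, 0.1×(-2.302585)=-0.230259, 0.1×(-2.302585)=-0.230259, 0.1×(-2.302585)=-0.230259, 0.1×(-2.302585)=-0.230259, 0.1×(-2.302585)=-0.230259, 0.1×(-2.302585)=-0.230259.
Sum = -2.163956, so H' = 2.1640.

2.1640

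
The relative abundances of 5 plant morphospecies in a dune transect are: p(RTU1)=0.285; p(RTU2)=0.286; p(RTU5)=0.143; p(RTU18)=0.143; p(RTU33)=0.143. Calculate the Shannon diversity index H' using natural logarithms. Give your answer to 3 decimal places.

1.550

Each pᵢ ln pᵢ term (working shown to 5 dp, full precision carried): 0.285×(-1.25527)=-0.35775, 0.286×(-1.25176)=-0.35800, 0.143×(-1.94491)=-0.27812, 0.143×(-1.94491)=-0.27812, 0.143×(-1.94491)=-0.27812.
Sum = -1.55012, so H' = 1.550.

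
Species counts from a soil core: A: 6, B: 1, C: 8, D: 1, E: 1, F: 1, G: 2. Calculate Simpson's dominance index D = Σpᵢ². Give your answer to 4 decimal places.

0.2700

Total N = 6+1+8+1+1+1+2 = 20, so the proportions are 0.3, 0.05, 0.4, 0.05, 0.05, 0.05, 0.1 (working shown to 6 dp, full precision carried).
D = 0.3² + 0.05² + 0.4² + 0.05² + 0.05² + 0.05² + 0.1² = 0.090000 + 0.002500 + 0.160000 + 0.002500 + 0.002500 + 0.002500 + 0.010000 = 0.270000.
To 4 decimal places, D = 0.2700.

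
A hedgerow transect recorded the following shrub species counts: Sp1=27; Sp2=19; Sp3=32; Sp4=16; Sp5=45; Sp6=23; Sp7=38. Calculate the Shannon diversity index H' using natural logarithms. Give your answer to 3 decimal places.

Total N = 27+19+32+16+45+23+38 = 200, so the proportions are 0.135, 0.095, 0.16, 0.08, 0.225, 0.115, 0.19 (working shown to 5 dp, full precision carried).
Each pᵢ ln pᵢ term: 0.135×(-2.00248)=-0.27033, 0.095×(-2.35388)=-0.22362, 0.16×(-1.83258)=-0.29321, 0.08×(-2.52573)=-0.20206, 0.225×(-1.49165)=-0.33562, 0.115×(-2.16282)=-0.24872, 0.19×(-1.66073)=-0.31554.
Sum = -1.88911, so H' = 1.889.

1.889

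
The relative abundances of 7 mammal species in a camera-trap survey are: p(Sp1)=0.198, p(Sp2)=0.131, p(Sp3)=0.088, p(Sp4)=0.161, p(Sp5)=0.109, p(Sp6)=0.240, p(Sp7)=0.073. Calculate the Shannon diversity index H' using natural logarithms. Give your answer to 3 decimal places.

Each pᵢ ln pᵢ term (working shown to 5 dp, full precision carried): 0.198×(-1.61949)=-0.32066, 0.131×(-2.03256)=-0.26627, 0.088×(-2.43042)=-0.21388, 0.161×(-1.82635)=-0.29404, 0.109×(-2.21641)=-0.24159, 0.24×(-1.42712)=-0.34251, 0.073×(-2.61730)=-0.19106.
Sum = -1.87000, so H' = 1.870.

1.870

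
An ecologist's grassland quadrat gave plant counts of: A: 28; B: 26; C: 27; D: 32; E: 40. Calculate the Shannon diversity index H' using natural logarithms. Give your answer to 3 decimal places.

1.596

Total N = 28+26+27+32+40 = 153, so the proportions are 0.18301, 0.16993, 0.17647, 0.20915, 0.26144 (working shown to 5 dp, full precision carried).
Each pᵢ ln pᵢ term: 0.18301×(-1.69823)=-0.31079, 0.16993×(-1.77234)=-0.30118, 0.17647×(-1.73460)=-0.30611, 0.20915×(-1.56470)=-0.32726, 0.26144×(-1.34156)=-0.35073.
Sum = -1.59607, so H' = 1.596.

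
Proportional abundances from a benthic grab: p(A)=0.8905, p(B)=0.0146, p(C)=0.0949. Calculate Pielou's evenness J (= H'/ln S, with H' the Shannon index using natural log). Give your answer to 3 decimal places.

H' = −Σ pᵢ ln pᵢ = −((-0.10327) + (-0.06171) + (-0.22348)) = 0.38847 (working shown to 5 dp, full precision carried).
With S = 3 species, ln S = 1.09861, so J = 0.38847/1.09861 = 0.35360, i.e. 0.354 to 3 decimal places.

0.354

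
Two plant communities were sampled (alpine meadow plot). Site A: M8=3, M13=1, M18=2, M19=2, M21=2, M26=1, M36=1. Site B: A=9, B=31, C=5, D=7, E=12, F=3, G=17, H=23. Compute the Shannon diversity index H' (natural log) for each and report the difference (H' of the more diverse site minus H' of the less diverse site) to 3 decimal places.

0.007

Site A: N=12, proportions 0.25, 0.08333, 0.16667, 0.16667, 0.16667, 0.08333, 0.08333, giving H' = 1.86368 (working shown to 5 dp, full precision carried).
Site B: N=107, proportions 0.08411, 0.28972, 0.04673, 0.06542, 0.11215, 0.02804, 0.15888, 0.21495, giving H' = 1.85701.
Difference = |1.86368 − 1.85701| = 0.00667, i.e. 0.007 to 3 decimal places.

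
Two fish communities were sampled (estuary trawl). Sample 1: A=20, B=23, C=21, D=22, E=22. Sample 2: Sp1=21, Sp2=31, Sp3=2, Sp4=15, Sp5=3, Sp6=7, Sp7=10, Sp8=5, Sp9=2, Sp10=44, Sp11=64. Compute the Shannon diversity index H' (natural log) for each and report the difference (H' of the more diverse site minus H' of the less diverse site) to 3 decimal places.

Sample 1: N=108, proportions 0.18519, 0.21296, 0.19444, 0.2037, 0.2037, giving H' = 1.60832 (working shown to 5 dp, full precision carried).
Sample 2: N=204, proportions 0.10294, 0.15196, 0.0098, 0.07353, 0.01471, 0.03431, 0.04902, 0.02451, 0.0098, 0.21569, 0.31373, giving H' = 1.91398.
Difference = |1.60832 − 1.91398| = 0.30566, i.e. 0.306 to 3 decimal places.

0.306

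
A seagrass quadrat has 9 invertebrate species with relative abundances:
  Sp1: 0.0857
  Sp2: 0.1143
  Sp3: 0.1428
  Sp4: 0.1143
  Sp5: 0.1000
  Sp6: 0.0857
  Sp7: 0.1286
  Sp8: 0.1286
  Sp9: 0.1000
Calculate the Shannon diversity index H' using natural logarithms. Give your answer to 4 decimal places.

Each pᵢ ln pᵢ term (working shown to 6 dp, full precision carried): 0.0857×(-2.456902)=-0.210557, 0.1143×(-2.168929)=-0.247909, 0.1428×(-1.946310)=-0.277933, 0.1143×(-2.168929)=-0.247909, 0.1×(-2.302585)=-0.230259, 0.0857×(-2.456902)=-0.210557, 0.1286×(-2.051048)=-0.263765, 0.1286×(-2.051048)=-0.263765, 0.1×(-2.302585)=-0.230259.
Sum = -2.182910, so H' = 2.1829.

2.1829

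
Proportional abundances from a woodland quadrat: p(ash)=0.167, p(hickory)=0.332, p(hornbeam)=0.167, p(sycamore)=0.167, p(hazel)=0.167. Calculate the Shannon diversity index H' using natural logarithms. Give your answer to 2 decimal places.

Each pᵢ ln pᵢ term (working shown to 4 dp, full precision carried): 0.167×(-1.7898)=-0.2989, 0.332×(-1.1026)=-0.3661, 0.167×(-1.7898)=-0.2989, 0.167×(-1.7898)=-0.2989, 0.167×(-1.7898)=-0.2989.
Sum = -1.5616, so H' = 1.56.

1.56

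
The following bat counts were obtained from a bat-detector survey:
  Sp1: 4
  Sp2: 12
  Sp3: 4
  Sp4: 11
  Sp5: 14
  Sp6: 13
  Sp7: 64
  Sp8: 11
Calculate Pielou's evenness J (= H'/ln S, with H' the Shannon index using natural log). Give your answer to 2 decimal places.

Total N = 4+12+4+11+14+13+64+11 = 133, so the proportions are 0.0301, 0.0902, 0.0301, 0.0827, 0.1053, 0.0977, 0.4812, 0.0827 (working shown to 4 dp, full precision carried).
H' = −Σ pᵢ ln pᵢ = −((-0.1054) + (-0.2170) + (-0.1054) + (-0.2061) + (-0.2370) + (-0.2273) + (-0.3520) + (-0.2061)) = 1.6563.
With S = 8 species, ln S = 2.0794, so J = 1.6563/2.0794 = 0.7965, i.e. 0.80 to 2 decimal places.

0.80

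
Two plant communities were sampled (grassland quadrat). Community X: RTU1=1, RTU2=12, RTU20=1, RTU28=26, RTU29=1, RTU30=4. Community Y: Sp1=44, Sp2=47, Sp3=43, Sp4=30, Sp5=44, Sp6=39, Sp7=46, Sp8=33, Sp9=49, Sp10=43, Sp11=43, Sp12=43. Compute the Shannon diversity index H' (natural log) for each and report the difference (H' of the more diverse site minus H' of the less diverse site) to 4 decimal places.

1.3382

Community X: N=45, proportions 0.022222, 0.266667, 0.022222, 0.577778, 0.022222, 0.088889, giving H' = 1.138339 (working shown to 6 dp, full precision carried).
Community Y: N=504, proportions 0.087302, 0.093254, 0.085317, 0.059524, 0.087302, 0.077381, 0.09127, 0.065476, 0.097222, 0.085317, 0.085317, 0.085317, giving H' = 2.476528.
Difference = |1.138339 − 2.476528| = 1.338189, i.e. 1.3382 to 4 decimal places.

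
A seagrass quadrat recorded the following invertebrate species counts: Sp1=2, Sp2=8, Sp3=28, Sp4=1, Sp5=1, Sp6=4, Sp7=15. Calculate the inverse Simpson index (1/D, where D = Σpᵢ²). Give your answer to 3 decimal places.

Total N = 2+8+28+1+1+4+15 = 59, so the proportions are 0.0338983, 0.1355932, 0.4745763, 0.0169492, 0.0169492, 0.0677966, 0.2542373 (working shown to 7 dp, full precision carried).
D = 0.0338983² + 0.1355932² + 0.4745763² + 0.0169492² + 0.0169492² + 0.0677966² + 0.2542373² = 0.0011491 + 0.0183855 + 0.2252226 + 0.0002873 + 0.0002873 + 0.0045964 + 0.0646366 = 0.3145648.
So 1/D = 3.17900, i.e. 3.179 to 3 decimal places.

3.179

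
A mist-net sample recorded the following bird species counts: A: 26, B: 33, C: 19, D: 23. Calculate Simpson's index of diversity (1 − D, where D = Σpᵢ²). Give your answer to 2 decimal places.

0.74

Total N = 26+33+19+23 = 101, so the proportions are 0.2574, 0.3267, 0.1881, 0.2277 (working shown to 4 dp, full precision carried).
D = 0.2574² + 0.3267² + 0.1881² + 0.2277² = 0.0663 + 0.1068 + 0.0354 + 0.0519 = 0.2603.
So 1 − D = 0.7397, i.e. 0.74 to 2 decimal places.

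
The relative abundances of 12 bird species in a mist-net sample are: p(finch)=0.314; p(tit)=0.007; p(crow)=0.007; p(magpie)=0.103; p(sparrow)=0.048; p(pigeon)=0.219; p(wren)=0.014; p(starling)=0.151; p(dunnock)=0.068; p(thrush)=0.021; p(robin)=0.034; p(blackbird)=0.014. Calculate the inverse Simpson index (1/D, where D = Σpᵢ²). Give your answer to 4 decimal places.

D = 0.314² + 0.007² + 0.007² + 0.103² + 0.048² + 0.219² + 0.014² + 0.151² + 0.068² + 0.021² + 0.034² + 0.014² = 0.09859600 + 0.00004900 + 0.00004900 + 0.01060900 + 0.00230400 + 0.04796100 + 0.00019600 + 0.02280100 + 0.00462400 + 0.00044100 + 0.00115600 + 0.00019600 = 0.18898200 (working shown to 8 dp, full precision carried).
So 1/D = 5.291509, i.e. 5.2915 to 4 decimal places.

5.2915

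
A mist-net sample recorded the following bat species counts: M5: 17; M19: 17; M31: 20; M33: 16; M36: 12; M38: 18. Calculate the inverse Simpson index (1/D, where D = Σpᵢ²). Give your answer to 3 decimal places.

5.875

Total N = 17+17+20+16+12+18 = 100, so the proportions are 0.17, 0.17, 0.2, 0.16, 0.12, 0.18 (working shown to 7 dp, full precision carried).
D = 0.17² + 0.17² + 0.2² + 0.16² + 0.12² + 0.18² = 0.0289000 + 0.0289000 + 0.0400000 + 0.0256000 + 0.0144000 + 0.0324000 = 0.1702000.
So 1/D = 5.87544, i.e. 5.875 to 3 decimal places.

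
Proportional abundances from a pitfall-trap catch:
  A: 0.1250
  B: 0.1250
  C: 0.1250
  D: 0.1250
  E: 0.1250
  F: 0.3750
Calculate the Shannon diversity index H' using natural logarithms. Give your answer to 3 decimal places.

Each pᵢ ln pᵢ term (working shown to 5 dp, full precision carried): 0.125×(-2.07944)=-0.25993, 0.125×(-2.07944)=-0.25993, 0.125×(-2.07944)=-0.25993, 0.125×(-2.07944)=-0.25993, 0.125×(-2.07944)=-0.25993, 0.375×(-0.98083)=-0.36781.
Sum = -1.66746, so H' = 1.667.

1.667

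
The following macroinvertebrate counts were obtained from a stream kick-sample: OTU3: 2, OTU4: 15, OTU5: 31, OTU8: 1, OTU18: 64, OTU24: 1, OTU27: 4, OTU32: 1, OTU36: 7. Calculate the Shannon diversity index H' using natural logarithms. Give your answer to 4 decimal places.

Total N = 2+15+31+1+64+1+4+1+7 = 126, so the proportions are 0.015873, 0.119048, 0.246032, 0.007937, 0.507937, 0.007937, 0.031746, 0.007937, 0.055556 (working shown to 6 dp, full precision carried).
Each pᵢ ln pᵢ term: 0.015873×(-4.143135)=-0.065764, 0.119048×(-2.128232)=-0.253361, 0.246032×(-1.402295)=-0.345009, 0.007937×(-4.836282)=-0.038383, 0.507937×(-0.677399)=-0.344076, 0.007937×(-4.836282)=-0.038383, 0.031746×(-3.449988)=-0.109523, 0.007937×(-4.836282)=-0.038383, 0.055556×(-2.890372)=-0.160576.
Sum = -1.393459, so H' = 1.3935.

1.3935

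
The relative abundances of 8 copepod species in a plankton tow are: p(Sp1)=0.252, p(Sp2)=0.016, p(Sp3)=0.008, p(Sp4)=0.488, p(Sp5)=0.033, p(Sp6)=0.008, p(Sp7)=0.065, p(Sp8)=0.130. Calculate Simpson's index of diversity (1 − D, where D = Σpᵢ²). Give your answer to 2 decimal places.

0.68

D = 0.252² + 0.016² + 0.008² + 0.488² + 0.033² + 0.008² + 0.065² + 0.13² = 0.0635 + 0.0003 + 0.0001 + 0.2381 + 0.0011 + 0.0001 + 0.0042 + 0.0169 = 0.3242 (working shown to 4 dp, full precision carried).
So 1 − D = 0.6758, i.e. 0.68 to 2 decimal places.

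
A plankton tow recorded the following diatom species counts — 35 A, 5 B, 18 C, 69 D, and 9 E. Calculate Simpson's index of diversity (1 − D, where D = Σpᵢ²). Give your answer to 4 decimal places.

0.6531

Total N = 35+5+18+69+9 = 136, so the proportions are 0.257353, 0.036765, 0.132353, 0.507353, 0.066176 (working shown to 6 dp, full precision carried).
D = 0.257353² + 0.036765² + 0.132353² + 0.507353² + 0.066176² = 0.066231 + 0.001352 + 0.017517 + 0.257407 + 0.004379 = 0.346886.
So 1 − D = 0.653114, i.e. 0.6531 to 4 decimal places.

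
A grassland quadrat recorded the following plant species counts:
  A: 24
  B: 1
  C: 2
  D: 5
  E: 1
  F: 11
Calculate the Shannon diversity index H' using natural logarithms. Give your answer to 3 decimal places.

Total N = 24+1+2+5+1+11 = 44, so the proportions are 0.54545, 0.02273, 0.04545, 0.11364, 0.02273, 0.25 (working shown to 5 dp, full precision carried).
Each pᵢ ln pᵢ term: 0.54545×(-0.60614)=-0.33062, 0.02273×(-3.78419)=-0.08600, 0.04545×(-3.09104)=-0.14050, 0.11364×(-2.17475)=-0.24713, 0.02273×(-3.78419)=-0.08600, 0.25×(-1.38629)=-0.34657.
Sum = -1.23683, so H' = 1.237.

1.237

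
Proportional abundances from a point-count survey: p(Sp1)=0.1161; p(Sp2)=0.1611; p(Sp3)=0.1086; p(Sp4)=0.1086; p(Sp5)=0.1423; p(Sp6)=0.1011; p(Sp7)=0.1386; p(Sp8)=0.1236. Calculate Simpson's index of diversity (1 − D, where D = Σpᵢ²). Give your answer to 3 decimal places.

D = 0.1161² + 0.1611² + 0.1086² + 0.1086² + 0.1423² + 0.1011² + 0.1386² + 0.1236² = 0.01348 + 0.02595 + 0.01179 + 0.01179 + 0.02025 + 0.01022 + 0.01921 + 0.01528 = 0.12798 (working shown to 5 dp, full precision carried).
So 1 − D = 0.87202, i.e. 0.872 to 3 decimal places.

0.872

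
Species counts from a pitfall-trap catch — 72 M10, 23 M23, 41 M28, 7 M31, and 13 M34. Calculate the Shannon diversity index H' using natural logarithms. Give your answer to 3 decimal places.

Total N = 72+23+41+7+13 = 156, so the proportions are 0.46154, 0.14744, 0.26282, 0.04487, 0.08333 (working shown to 5 dp, full precision carried).
Each pᵢ ln pᵢ term: 0.46154×(-0.77319)=-0.35686, 0.14744×(-1.91436)=-0.28225, 0.26282×(-1.33628)=-0.35120, 0.04487×(-3.10395)=-0.13928, 0.08333×(-2.48491)=-0.20708.
Sum = -1.33666, so H' = 1.337.

1.337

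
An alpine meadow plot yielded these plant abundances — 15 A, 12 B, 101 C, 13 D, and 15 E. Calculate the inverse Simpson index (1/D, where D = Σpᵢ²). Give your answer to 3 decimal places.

2.220

Total N = 15+12+101+13+15 = 156, so the proportions are 0.096154, 0.076923, 0.647436, 0.083333, 0.096154 (working shown to 6 dp, full precision carried).
D = 0.096154² + 0.076923² + 0.647436² + 0.083333² + 0.096154² = 0.009246 + 0.005917 + 0.419173 + 0.006944 + 0.009246 = 0.450526.
So 1/D = 2.21963, i.e. 2.220 to 3 decimal places.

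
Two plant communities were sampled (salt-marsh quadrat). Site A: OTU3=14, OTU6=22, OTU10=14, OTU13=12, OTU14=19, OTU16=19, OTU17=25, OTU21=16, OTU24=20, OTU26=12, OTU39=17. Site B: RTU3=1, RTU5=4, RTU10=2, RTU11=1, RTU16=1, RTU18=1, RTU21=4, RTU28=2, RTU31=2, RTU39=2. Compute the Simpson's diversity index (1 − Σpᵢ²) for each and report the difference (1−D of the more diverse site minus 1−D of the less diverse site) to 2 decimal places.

Site A: N=190, proportions 0.0737, 0.1158, 0.0737, 0.0632, 0.1, 0.1, 0.1316, 0.0842, 0.1053, 0.0632, 0.0895, giving 1−D = 0.9043 (working shown to 4 dp, full precision carried).
Site B: N=20, proportions 0.05, 0.2, 0.1, 0.05, 0.05, 0.05, 0.2, 0.1, 0.1, 0.1, giving 1−D = 0.8700.
Difference = |0.9043 − 0.8700| = 0.0343, i.e. 0.03 to 2 decimal places.

0.03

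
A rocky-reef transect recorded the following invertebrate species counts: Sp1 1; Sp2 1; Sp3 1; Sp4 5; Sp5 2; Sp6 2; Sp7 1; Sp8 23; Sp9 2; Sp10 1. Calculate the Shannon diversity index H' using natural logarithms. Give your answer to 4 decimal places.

1.5014

Total N = 1+1+1+5+2+2+1+23+2+1 = 39, so the proportions are 0.025641, 0.025641, 0.025641, 0.128205, 0.051282, 0.051282, 0.025641, 0.589744, 0.051282, 0.025641 (working shown to 6 dp, full precision carried).
Each pᵢ ln pᵢ term: 0.025641×(-3.663562)=-0.093937, 0.025641×(-3.663562)=-0.093937, 0.025641×(-3.663562)=-0.093937, 0.128205×(-2.054124)=-0.263349, 0.051282×(-2.970414)=-0.152329, 0.051282×(-2.970414)=-0.152329, 0.025641×(-3.663562)=-0.093937, 0.589744×(-0.528067)=-0.311424, 0.051282×(-2.970414)=-0.152329, 0.025641×(-3.663562)=-0.093937.
Sum = -1.501448, so H' = 1.5014.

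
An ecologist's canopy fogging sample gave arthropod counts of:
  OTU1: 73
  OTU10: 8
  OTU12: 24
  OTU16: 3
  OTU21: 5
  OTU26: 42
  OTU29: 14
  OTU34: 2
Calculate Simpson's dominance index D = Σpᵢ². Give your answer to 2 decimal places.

0.27

Total N = 73+8+24+3+5+42+14+2 = 171, so the proportions are 0.4269, 0.0468, 0.1404, 0.0175, 0.0292, 0.2456, 0.0819, 0.0117 (working shown to 4 dp, full precision carried).
D = 0.4269² + 0.0468² + 0.1404² + 0.0175² + 0.0292² + 0.2456² + 0.0819² + 0.0117² = 0.1822 + 0.0022 + 0.0197 + 0.0003 + 0.0009 + 0.0603 + 0.0067 + 0.0001 = 0.2725.
To 2 decimal places, D = 0.27.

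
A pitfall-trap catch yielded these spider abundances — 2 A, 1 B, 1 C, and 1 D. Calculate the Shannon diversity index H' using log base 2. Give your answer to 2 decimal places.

Total N = 2+1+1+1 = 5, so the proportions are 0.4, 0.2, 0.2, 0.2 (working shown to 4 dp, full precision carried).
Each pᵢ log₂ pᵢ term: 0.4×(-1.3219)=-0.5288, 0.2×(-2.3219)=-0.4644, 0.2×(-2.3219)=-0.4644, 0.2×(-2.3219)=-0.4644.
Sum = -1.9219, so H' = 1.92.

1.92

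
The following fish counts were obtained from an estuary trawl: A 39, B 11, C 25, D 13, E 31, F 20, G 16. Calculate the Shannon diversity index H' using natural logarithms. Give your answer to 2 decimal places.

1.86

Total N = 39+11+25+13+31+20+16 = 155, so the proportions are 0.2516, 0.071, 0.1613, 0.0839, 0.2, 0.129, 0.1032 (working shown to 4 dp, full precision carried).
Each pᵢ ln pᵢ term: 0.2516×(-1.3799)=-0.3472, 0.071×(-2.6455)=-0.1877, 0.1613×(-1.8245)=-0.2943, 0.0839×(-2.4785)=-0.2079, 0.2×(-1.6094)=-0.3219, 0.129×(-2.0477)=-0.2642, 0.1032×(-2.2708)=-0.2344.
Sum = -1.8576, so H' = 1.86.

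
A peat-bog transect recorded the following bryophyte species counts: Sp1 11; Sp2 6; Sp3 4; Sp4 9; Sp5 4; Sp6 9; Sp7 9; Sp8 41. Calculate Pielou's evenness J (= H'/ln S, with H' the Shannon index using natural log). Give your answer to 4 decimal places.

Total N = 11+6+4+9+4+9+9+41 = 93, so the proportions are 0.11828, 0.064516, 0.043011, 0.096774, 0.043011, 0.096774, 0.096774, 0.44086 (working shown to 6 dp, full precision carried).
H' = −Σ pᵢ ln pᵢ = −((-0.252492) + (-0.176828) + (-0.135325) + (-0.226004) + (-0.135325) + (-0.226004) + (-0.226004) + (-0.361077)) = 1.739059.
With S = 8 species, ln S = 2.079442, so J = 1.739059/2.079442 = 0.836311, i.e. 0.8363 to 4 decimal places.

0.8363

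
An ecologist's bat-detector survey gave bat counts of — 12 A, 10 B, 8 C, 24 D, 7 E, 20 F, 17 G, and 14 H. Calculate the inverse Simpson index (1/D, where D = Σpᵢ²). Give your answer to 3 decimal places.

Total N = 12+10+8+24+7+20+17+14 = 112, so the proportions are 0.1071429, 0.0892857, 0.0714286, 0.2142857, 0.0625, 0.1785714, 0.1517857, 0.125 (working shown to 7 dp, full precision carried).
D = 0.1071429² + 0.0892857² + 0.0714286² + 0.2142857² + 0.0625² + 0.1785714² + 0.1517857² + 0.125² = 0.0114796 + 0.0079719 + 0.0051020 + 0.0459184 + 0.0039062 + 0.0318878 + 0.0230389 + 0.0156250 = 0.1449298.
So 1/D = 6.89989, i.e. 6.900 to 3 decimal places.

6.900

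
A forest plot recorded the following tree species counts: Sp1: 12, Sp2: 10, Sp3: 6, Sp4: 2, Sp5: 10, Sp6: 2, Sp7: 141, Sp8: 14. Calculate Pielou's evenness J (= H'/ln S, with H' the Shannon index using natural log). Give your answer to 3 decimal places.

Total N = 12+10+6+2+10+2+141+14 = 197, so the proportions are 0.06091, 0.05076, 0.03046, 0.01015, 0.05076, 0.01015, 0.71574, 0.07107 (working shown to 5 dp, full precision carried).
H' = −Σ pᵢ ln pᵢ = −((-0.17045) + (-0.15130) + (-0.10634) + (-0.04660) + (-0.15130) + (-0.04660) + (-0.23937) + (-0.18791)) = 1.09988.
With S = 8 species, ln S = 2.07944, so J = 1.09988/2.07944 = 0.52893, i.e. 0.529 to 3 decimal places.

0.529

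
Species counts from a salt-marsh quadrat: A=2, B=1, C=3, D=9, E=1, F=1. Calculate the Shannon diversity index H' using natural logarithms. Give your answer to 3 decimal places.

Total N = 2+1+3+9+1+1 = 17, so the proportions are 0.11765, 0.05882, 0.17647, 0.52941, 0.05882, 0.05882 (working shown to 5 dp, full precision carried).
Each pᵢ ln pᵢ term: 0.11765×(-2.14007)=-0.25177, 0.05882×(-2.83321)=-0.16666, 0.17647×(-1.73460)=-0.30611, 0.52941×(-0.63599)=-0.33670, 0.05882×(-2.83321)=-0.16666, 0.05882×(-2.83321)=-0.16666.
Sum = -1.39456, so H' = 1.395.

1.395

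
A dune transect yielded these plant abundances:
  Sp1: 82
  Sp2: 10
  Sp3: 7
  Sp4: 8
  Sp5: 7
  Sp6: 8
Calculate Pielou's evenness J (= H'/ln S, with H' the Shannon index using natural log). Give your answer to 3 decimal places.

0.646

Total N = 82+10+7+8+7+8 = 122, so the proportions are 0.67213, 0.08197, 0.05738, 0.06557, 0.05738, 0.06557 (working shown to 5 dp, full precision carried).
H' = −Σ pᵢ ln pᵢ = −((-0.26704) + (-0.20504) + (-0.16399) + (-0.17866) + (-0.16399) + (-0.17866)) = 1.15738.
With S = 6 species, ln S = 1.79176, so J = 1.15738/1.79176 = 0.64594, i.e. 0.646 to 3 decimal places.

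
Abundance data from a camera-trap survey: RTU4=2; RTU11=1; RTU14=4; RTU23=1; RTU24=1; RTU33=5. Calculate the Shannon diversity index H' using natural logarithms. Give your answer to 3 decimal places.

Total N = 2+1+4+1+1+5 = 14, so the proportions are 0.14286, 0.07143, 0.28571, 0.07143, 0.07143, 0.35714 (working shown to 5 dp, full precision carried).
Each pᵢ ln pᵢ term: 0.14286×(-1.94591)=-0.27799, 0.07143×(-2.63906)=-0.18850, 0.28571×(-1.25276)=-0.35793, 0.07143×(-2.63906)=-0.18850, 0.07143×(-2.63906)=-0.18850, 0.35714×(-1.02962)=-0.36772.
Sum = -1.56915, so H' = 1.569.

1.569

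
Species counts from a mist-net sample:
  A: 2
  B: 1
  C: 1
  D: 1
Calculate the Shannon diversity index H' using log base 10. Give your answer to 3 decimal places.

Total N = 2+1+1+1 = 5, so the proportions are 0.4, 0.2, 0.2, 0.2 (working shown to 5 dp, full precision carried).
Each pᵢ log₁₀ pᵢ term: 0.4×(-0.39794)=-0.15918, 0.2×(-0.69897)=-0.13979, 0.2×(-0.69897)=-0.13979, 0.2×(-0.69897)=-0.13979.
Sum = -0.57856, so H' = 0.579.

0.579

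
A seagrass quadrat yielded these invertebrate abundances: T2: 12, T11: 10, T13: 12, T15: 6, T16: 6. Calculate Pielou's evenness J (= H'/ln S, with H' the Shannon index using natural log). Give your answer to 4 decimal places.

Total N = 12+10+12+6+6 = 46, so the proportions are 0.26087, 0.217391, 0.26087, 0.130435, 0.130435 (working shown to 6 dp, full precision carried).
H' = −Σ pᵢ ln pᵢ = −((-0.350539) + (-0.331751) + (-0.350539) + (-0.265680) + (-0.265680)) = 1.564191.
With S = 5 species, ln S = 1.609438, so J = 1.564191/1.609438 = 0.971886, i.e. 0.9719 to 4 decimal places.

0.9719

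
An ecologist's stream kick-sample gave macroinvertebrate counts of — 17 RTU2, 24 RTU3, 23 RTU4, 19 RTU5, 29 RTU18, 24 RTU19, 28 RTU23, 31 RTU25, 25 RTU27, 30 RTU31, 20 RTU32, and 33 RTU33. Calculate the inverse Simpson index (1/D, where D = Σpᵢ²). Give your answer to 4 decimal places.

Total N = 17+24+23+19+29+24+28+31+25+30+20+33 = 303, so the proportions are 0.056105611, 0.079207921, 0.075907591, 0.062706271, 0.095709571, 0.079207921, 0.092409241, 0.102310231, 0.082508251, 0.099009901, 0.066006601, 0.108910891 (working shown to 9 dp, full precision carried).
D = 0.056105611² + 0.079207921² + 0.075907591² + 0.062706271² + 0.095709571² + 0.079207921² + 0.092409241² + 0.102310231² + 0.082508251² + 0.099009901² + 0.066006601² + 0.108910891² = 0.003147840 + 0.006273895 + 0.005761962 + 0.003932076 + 0.009160322 + 0.006273895 + 0.008539468 + 0.010467383 + 0.006807611 + 0.009802960 + 0.004356871 + 0.011861582 = 0.086385866.
So 1/D = 11.575968, i.e. 11.5760 to 4 decimal places.

11.5760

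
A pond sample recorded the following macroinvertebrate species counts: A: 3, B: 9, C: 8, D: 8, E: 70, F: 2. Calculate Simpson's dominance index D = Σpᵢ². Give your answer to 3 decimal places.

Total N = 3+9+8+8+70+2 = 100, so the proportions are 0.03, 0.09, 0.08, 0.08, 0.7, 0.02 (working shown to 5 dp, full precision carried).
D = 0.03² + 0.09² + 0.08² + 0.08² + 0.7² + 0.02² = 0.00090 + 0.00810 + 0.00640 + 0.00640 + 0.49000 + 0.00040 = 0.51220.
To 3 decimal places, D = 0.512.

0.512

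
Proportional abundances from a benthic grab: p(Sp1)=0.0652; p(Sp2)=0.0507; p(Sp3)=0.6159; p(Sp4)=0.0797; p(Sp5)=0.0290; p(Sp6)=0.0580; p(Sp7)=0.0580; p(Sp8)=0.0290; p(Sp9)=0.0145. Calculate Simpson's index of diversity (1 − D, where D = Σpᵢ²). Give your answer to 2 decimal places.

0.60

D = 0.0652² + 0.0507² + 0.6159² + 0.0797² + 0.029² + 0.058² + 0.058² + 0.029² + 0.0145² = 0.0043 + 0.0026 + 0.3793 + 0.0064 + 0.0008 + 0.0034 + 0.0034 + 0.0008 + 0.0002 = 0.4011 (working shown to 4 dp, full precision carried).
So 1 − D = 0.5989, i.e. 0.60 to 2 decimal places.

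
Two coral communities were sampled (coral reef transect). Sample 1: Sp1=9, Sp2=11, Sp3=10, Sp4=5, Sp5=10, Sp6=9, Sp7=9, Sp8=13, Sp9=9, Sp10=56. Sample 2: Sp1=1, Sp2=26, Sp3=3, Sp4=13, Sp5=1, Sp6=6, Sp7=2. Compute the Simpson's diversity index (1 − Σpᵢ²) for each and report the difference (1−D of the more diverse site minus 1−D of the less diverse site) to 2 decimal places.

Sample 1: N=141, proportions 0.06383, 0.07801, 0.07092, 0.03546, 0.07092, 0.06383, 0.06383, 0.0922, 0.06383, 0.39716, giving 1−D = 0.80006 (working shown to 5 dp, full precision carried).
Sample 2: N=52, proportions 0.01923, 0.5, 0.05769, 0.25, 0.01923, 0.11538, 0.03846, giving 1−D = 0.66864.
Difference = |0.80006 − 0.66864| = 0.13142, i.e. 0.13 to 2 decimal places.

0.13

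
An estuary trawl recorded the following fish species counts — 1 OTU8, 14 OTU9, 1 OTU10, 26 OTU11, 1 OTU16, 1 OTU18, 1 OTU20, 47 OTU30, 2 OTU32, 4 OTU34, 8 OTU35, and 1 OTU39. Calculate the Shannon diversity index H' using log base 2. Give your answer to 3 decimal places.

2.344

Total N = 1+14+1+26+1+1+1+47+2+4+8+1 = 107, so the proportions are 0.00935, 0.13084, 0.00935, 0.24299, 0.00935, 0.00935, 0.00935, 0.43925, 0.01869, 0.03738, 0.07477, 0.00935 (working shown to 5 dp, full precision carried).
Each pᵢ log₂ pᵢ term: 0.00935×(-6.74147)=-0.06300, 0.13084×(-2.93411)=-0.38390, 0.00935×(-6.74147)=-0.06300, 0.24299×(-2.04103)=-0.49595, 0.00935×(-6.74147)=-0.06300, 0.00935×(-6.74147)=-0.06300, 0.00935×(-6.74147)=-0.06300, 0.43925×(-1.18688)=-0.52134, 0.01869×(-5.74147)=-0.10732, 0.03738×(-4.74147)=-0.17725, 0.07477×(-3.74147)=-0.27974, 0.00935×(-6.74147)=-0.06300.
Sum = -2.34352, so H' = 2.344.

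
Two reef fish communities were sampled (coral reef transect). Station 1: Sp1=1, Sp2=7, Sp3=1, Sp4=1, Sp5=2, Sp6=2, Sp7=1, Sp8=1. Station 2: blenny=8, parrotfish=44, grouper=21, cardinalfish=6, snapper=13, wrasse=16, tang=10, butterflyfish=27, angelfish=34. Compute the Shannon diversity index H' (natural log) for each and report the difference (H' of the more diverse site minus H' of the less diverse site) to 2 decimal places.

Station 1: N=16, proportions 0.0625, 0.4375, 0.0625, 0.0625, 0.125, 0.125, 0.0625, 0.0625, giving H' = 1.74797 (working shown to 5 dp, full precision carried).
Station 2: N=179, proportions 0.04469, 0.24581, 0.11732, 0.03352, 0.07263, 0.08939, 0.05587, 0.15084, 0.18994, giving H' = 2.01733.
Difference = |1.74797 − 2.01733| = 0.26936, i.e. 0.27 to 2 decimal places.

0.27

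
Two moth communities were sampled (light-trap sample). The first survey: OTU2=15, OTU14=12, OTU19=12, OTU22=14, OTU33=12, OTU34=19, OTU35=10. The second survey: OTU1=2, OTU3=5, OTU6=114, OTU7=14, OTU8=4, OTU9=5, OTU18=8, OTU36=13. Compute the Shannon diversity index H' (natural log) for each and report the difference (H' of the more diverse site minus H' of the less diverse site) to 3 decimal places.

0.759

The first survey: N=94, proportions 0.15957, 0.12766, 0.12766, 0.14894, 0.12766, 0.20213, 0.10638, giving H' = 1.92633 (working shown to 5 dp, full precision carried).
The second survey: N=165, proportions 0.01212, 0.0303, 0.69091, 0.08485, 0.02424, 0.0303, 0.04848, 0.07879, giving H' = 1.16728.
Difference = |1.92633 − 1.16728| = 0.75905, i.e. 0.759 to 3 decimal places.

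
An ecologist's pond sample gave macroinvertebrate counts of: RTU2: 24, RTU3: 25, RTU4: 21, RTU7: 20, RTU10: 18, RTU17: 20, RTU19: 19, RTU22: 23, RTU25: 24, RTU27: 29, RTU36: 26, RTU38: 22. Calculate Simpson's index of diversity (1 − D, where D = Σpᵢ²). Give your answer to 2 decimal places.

0.92

Total N = 24+25+21+20+18+20+19+23+24+29+26+22 = 271, so the proportions are 0.0886, 0.0923, 0.0775, 0.0738, 0.0664, 0.0738, 0.0701, 0.0849, 0.0886, 0.107, 0.0959, 0.0812 (working shown to 4 dp, full precision carried).
D = 0.0886² + 0.0923² + 0.0775² + 0.0738² + 0.0664² + 0.0738² + 0.0701² + 0.0849² + 0.0886² + 0.107² + 0.0959² + 0.0812² = 0.0078 + 0.0085 + 0.0060 + 0.0054 + 0.0044 + 0.0054 + 0.0049 + 0.0072 + 0.0078 + 0.0115 + 0.0092 + 0.0066 = 0.0849.
So 1 − D = 0.9151, i.e. 0.92 to 2 decimal places.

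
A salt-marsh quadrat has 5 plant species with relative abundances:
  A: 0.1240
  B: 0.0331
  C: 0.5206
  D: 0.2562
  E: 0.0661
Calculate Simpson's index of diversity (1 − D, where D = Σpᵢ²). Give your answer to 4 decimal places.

D = 0.124² + 0.0331² + 0.5206² + 0.2562² + 0.0661² = 0.015376 + 0.001096 + 0.271024 + 0.065638 + 0.004369 = 0.357504 (working shown to 6 dp, full precision carried).
So 1 − D = 0.642496, i.e. 0.6425 to 4 decimal places.

0.6425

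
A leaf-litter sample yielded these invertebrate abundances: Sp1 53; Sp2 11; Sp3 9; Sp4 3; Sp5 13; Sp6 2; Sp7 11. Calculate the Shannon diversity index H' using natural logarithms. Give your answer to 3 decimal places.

1.478

Total N = 53+11+9+3+13+2+11 = 102, so the proportions are 0.51961, 0.10784, 0.08824, 0.02941, 0.12745, 0.01961, 0.10784 (working shown to 5 dp, full precision carried).
Each pᵢ ln pᵢ term: 0.51961×(-0.65468)=-0.34018, 0.10784×(-2.22708)=-0.24018, 0.08824×(-2.42775)=-0.21421, 0.02941×(-3.52636)=-0.10372, 0.12745×(-2.06002)=-0.26255, 0.01961×(-3.93183)=-0.07709, 0.10784×(-2.22708)=-0.24018.
Sum = -1.47810, so H' = 1.478.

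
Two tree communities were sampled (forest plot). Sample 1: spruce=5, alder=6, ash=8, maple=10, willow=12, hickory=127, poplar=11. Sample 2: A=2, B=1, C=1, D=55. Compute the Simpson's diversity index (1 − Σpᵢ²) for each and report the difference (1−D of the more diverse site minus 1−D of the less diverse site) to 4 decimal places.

Sample 1: N=179, proportions 0.027933, 0.03352, 0.044693, 0.055866, 0.067039, 0.709497, 0.061453, giving 1−D = 0.481321 (working shown to 6 dp, full precision carried).
Sample 2: N=59, proportions 0.033898, 0.016949, 0.016949, 0.932203, giving 1−D = 0.129273.
Difference = |0.481321 − 0.129273| = 0.352048, i.e. 0.3520 to 4 decimal places.

0.3520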